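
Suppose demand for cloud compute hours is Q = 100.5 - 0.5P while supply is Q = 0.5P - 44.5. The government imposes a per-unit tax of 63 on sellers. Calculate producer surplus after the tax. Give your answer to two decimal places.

Rewriting demand in inverse form: P = 201 - 2Q.
Rewriting supply in inverse form: P = 89 + 2Q.
Without the tax, 201 - 2Q = 89 + 2Q so Q* = 28 and P* = 145.
A tax on sellers shifts supply up by 63: 201 - 2Q = 89 + 2Q + 63, so Q_t = 12.25. Buyers pay P_b = 176.5; sellers receive P_s = P_b - 63 = 113.5.
Producer surplus is the triangle above supply below P_s: (1/2)(12.25)(113.5 - 89) = 150.0625.

150.06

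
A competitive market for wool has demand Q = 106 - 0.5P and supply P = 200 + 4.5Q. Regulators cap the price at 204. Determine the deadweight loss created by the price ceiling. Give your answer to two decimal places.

2.98

Rewriting demand in inverse form: P = 212 - 2Q.
Free-market equilibrium: 212 - 2Q = 200 + 4.5Q gives Q* = 1.8462, P* = 208.3077.
At P = 204, sellers supply (204 - 200)/4.5 = 0.8889 while buyers want more, so the quantity traded is 0.8889 at price 204.
At Q = 0.8889 the demand price is 210.2222 and the supply price is 204. Deadweight loss is the triangle between the curves from 0.8889 to 1.8462: (1/2)(210.2222 - 204)(1.8462 - 0.8889) = 2.9782.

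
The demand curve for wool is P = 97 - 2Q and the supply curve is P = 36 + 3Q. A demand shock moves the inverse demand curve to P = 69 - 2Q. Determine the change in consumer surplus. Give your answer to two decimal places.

Initial equilibrium: Q_0 = 12.2, P_0 = 72.6; CS_0 = (1/2)(12.2)(24.4) = 148.84, PS_0 = (1/2)(12.2)(36.6) = 223.26.
New equilibrium: 69 - 2Q = 36 + 3Q gives Q_1 = 6.6, P_1 = 55.8; CS_1 = 43.56, PS_1 = 65.34.
Change in consumer surplus = 43.56 - 148.84 = -105.28.

-105.28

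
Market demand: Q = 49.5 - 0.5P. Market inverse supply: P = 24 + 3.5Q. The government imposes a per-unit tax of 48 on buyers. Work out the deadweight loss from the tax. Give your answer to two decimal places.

209.45

Rewriting demand in inverse form: P = 99 - 2Q.
Without the tax, 99 - 2Q = 24 + 3.5Q so Q* = 13.6364 and P* = 71.7273.
With the tax, buyers' net willingness to pay falls by 48: (99 - 48) - 2Q = 24 + 3.5Q, so Q_t = 4.9091. Buyers pay P_b = 89.1818; sellers receive P_s = P_b - 48 = 41.1818.
Deadweight loss is the triangle between the curves from Q_t to Q*: (1/2)(13.6364 - 4.9091)(48) = 209.4545.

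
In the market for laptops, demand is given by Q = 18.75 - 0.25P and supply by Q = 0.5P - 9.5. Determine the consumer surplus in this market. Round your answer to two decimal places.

Rewriting demand in inverse form: P = 75 - 4Q.
Rewriting supply in inverse form: P = 19 + 2Q.
Set 75 - 4Q = 19 + 2Q, which gives 56 = 6Q, so Q* = 9.3333 and P* = 75 - 4(9.3333) = 37.6667.
Consumer surplus is the triangle under demand above P*: (1/2)(9.3333)(75 - 37.6667) = (1/2)(9.3333)(37.3333) = 174.2222.

174.22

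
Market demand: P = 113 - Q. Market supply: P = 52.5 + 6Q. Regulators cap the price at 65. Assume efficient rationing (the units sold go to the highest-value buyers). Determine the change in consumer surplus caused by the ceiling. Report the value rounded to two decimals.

60.48

Without the control, 113 - Q = 52.5 + 6Q so Q* = 8.6429 and P* = 104.3571.
At the ceiling price 65, quantity supplied is (65 - 52.5)/6 = 2.0833; supply is the short side, so Q = 2.0833 trades at P = 65.
CS goes from (1/2)(8.6429)(8.6429) = 37.3495 to 97.8299 (computed as (113 - 65)(2.0833) - (1/2)(1)(2.0833)^2), a change of 60.4804.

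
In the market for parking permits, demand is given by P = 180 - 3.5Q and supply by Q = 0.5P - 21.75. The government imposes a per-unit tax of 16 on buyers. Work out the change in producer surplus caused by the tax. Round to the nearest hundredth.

Rewriting supply in inverse form: P = 43.5 + 2Q.
Without the tax, 180 - 3.5Q = 43.5 + 2Q so Q* = 24.8182 and P* = 93.1364.
A tax on buyers shifts demand down by 16: (180 - 16) - 3.5Q = 43.5 + 2Q, so Q_t = 21.9091. Buyers pay P_b = 103.3182; sellers receive P_s = P_b - 16 = 87.3182.
Producers lose the trapezoid between P_s and P* out to Q_t plus the triangle from Q_t to Q*: change in PS = 480.0083 - 615.9421 = -135.9339.

-135.93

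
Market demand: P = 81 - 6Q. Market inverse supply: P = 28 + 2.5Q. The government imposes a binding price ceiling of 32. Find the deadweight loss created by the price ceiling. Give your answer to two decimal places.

91.32

Without the control, 81 - 6Q = 28 + 2.5Q so Q* = 6.2353 and P* = 43.5882.
At the ceiling price 32, quantity supplied is (32 - 28)/2.5 = 1.6; supply is the short side, so Q = 1.6 trades at P = 32.
The lost-trades triangle has base Q* - 1.6 = 4.6353 and height equal to the gap between the curves at Q = 1.6, which is 71.4 - 32 = 39.4. DWL = (1/2)(4.6353)(39.4) = 91.3153.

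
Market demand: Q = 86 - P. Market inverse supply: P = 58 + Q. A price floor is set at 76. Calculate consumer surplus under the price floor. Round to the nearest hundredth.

Rewriting demand in inverse form: P = 86 - Q.
Without the control, 86 - Q = 58 + Q so Q* = 14 and P* = 72.
At the floor price 76, quantity demanded is (86 - 76)/1 = 10; demand is the short side, so Q = 10 trades at P = 76.
CS is the triangle under demand above 76: (1/2)(10)(86 - 76) = 50.

50.00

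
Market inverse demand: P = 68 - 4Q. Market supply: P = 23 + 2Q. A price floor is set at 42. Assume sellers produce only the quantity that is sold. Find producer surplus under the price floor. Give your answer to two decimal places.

Free-market equilibrium: 68 - 4Q = 23 + 2Q gives Q* = 7.5, P* = 38.
At P = 42, buyers demand (68 - 42)/4 = 6.5 while sellers would supply more, so the quantity traded is 6.5 at price 42.
The supply price at Q = 6.5 is 36. PS is the trapezoid between 42 and supply over [0, 6.5]: (1/2)[(42 - 23) + (42 - 36)](6.5) = 81.25.

81.25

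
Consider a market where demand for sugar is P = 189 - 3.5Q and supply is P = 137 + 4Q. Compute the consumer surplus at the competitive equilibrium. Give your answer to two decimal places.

84.12

Setting demand equal to supply, 52 = 7.5Q, so Q* = 6.9333 and P* = 164.7333.
The demand choke price is 189, so CS = (1/2)(Q*)(189 - P*) = (1/2)(6.9333)(24.2667) = 84.1244.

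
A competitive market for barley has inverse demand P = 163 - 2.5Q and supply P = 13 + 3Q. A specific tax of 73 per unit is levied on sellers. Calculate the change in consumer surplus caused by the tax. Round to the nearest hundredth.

-684.75

Pre-tax equilibrium: 163 - 2.5Q = 13 + 3Q gives Q* = 27.2727, P* = 94.8182.
A tax on sellers shifts supply up by 73: 163 - 2.5Q = 13 + 3Q + 73, so Q_t = 14. Buyers pay P_b = 128; sellers receive P_s = P_b - 73 = 55.
CS falls from (1/2)(27.2727)(68.1818) = 929.7521 to (1/2)(14)(35) = 245, a change of -684.7521.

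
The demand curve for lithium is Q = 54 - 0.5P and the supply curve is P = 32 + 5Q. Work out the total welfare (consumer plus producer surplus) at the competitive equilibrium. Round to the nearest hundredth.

412.57

Rewriting demand in inverse form: P = 108 - 2Q.
Equilibrium: 108 - 2Q = 32 + 5Q, so Q* = 10.8571 and P* = 86.2857.
CS = (1/2)(10.8571)(21.7143) = 117.8776 and PS = (1/2)(10.8571)(54.2857) = 294.6939, so total surplus = 412.5714.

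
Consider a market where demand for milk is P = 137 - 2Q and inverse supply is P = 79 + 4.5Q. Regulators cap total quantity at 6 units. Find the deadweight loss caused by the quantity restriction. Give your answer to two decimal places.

Unrestricted equilibrium: Q* = (137 - 79)/(2 + 4.5) = 8.9231.
At Q = 6 the demand price is 137 - 2(6) = 125 and the supply price is 79 + 4.5(6) = 106.
Deadweight loss is the triangle between the curves from 6 to 8.9231: (1/2)(125 - 106)(8.9231 - 6) = 27.7692.

27.77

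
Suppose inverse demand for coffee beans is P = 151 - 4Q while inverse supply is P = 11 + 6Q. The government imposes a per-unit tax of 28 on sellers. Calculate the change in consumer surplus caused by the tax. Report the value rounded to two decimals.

Pre-tax equilibrium: 151 - 4Q = 11 + 6Q gives Q* = 14, P* = 95.
A tax on sellers shifts supply up by 28: 151 - 4Q = 11 + 6Q + 28, so Q_t = 11.2. Buyers pay P_b = 106.2; sellers receive P_s = P_b - 28 = 78.2.
Consumers lose the trapezoid between P* and P_b out to Q_t plus the triangle from Q_t to Q*: change in CS = 250.88 - 392 = -141.12.

-141.12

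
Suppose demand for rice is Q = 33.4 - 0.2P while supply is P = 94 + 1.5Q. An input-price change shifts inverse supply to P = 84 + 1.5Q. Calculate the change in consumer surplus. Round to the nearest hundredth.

Rewriting demand in inverse form: P = 167 - 5Q.
Initial equilibrium: Q_0 = 11.2308, P_0 = 110.8462; CS_0 = (1/2)(11.2308)(56.1538) = 315.3254, PS_0 = (1/2)(11.2308)(16.8462) = 94.5976.
New equilibrium: 167 - 5Q = 84 + 1.5Q gives Q_1 = 12.7692, P_1 = 103.1538; CS_1 = 407.6331, PS_1 = 122.2899.
Change in consumer surplus = 407.6331 - 315.3254 = 92.3077.

92.31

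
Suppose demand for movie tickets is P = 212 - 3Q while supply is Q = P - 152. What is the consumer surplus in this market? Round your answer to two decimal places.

337.50

Rewriting supply in inverse form: P = 152 + Q.
Equilibrium: 212 - 3Q = 152 + Q, so Q* = 15 and P* = 167.
CS is the area between the demand curve and P* from 0 to Q*: (1/2)(15)(45) = 337.5.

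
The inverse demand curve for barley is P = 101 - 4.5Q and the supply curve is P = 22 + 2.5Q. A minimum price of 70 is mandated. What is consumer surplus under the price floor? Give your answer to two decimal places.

Free-market equilibrium: 101 - 4.5Q = 22 + 2.5Q gives Q* = 11.2857, P* = 50.2143.
At P = 70, buyers demand (101 - 70)/4.5 = 6.8889 while sellers would supply more, so the quantity traded is 6.8889 at price 70.
CS is the triangle under demand above 70: (1/2)(6.8889)(101 - 70) = 106.7778.

106.78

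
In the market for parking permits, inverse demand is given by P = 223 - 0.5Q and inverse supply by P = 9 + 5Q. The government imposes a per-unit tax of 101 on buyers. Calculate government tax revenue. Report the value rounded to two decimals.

2075.09

Pre-tax equilibrium: 223 - 0.5Q = 9 + 5Q gives Q* = 38.9091, P* = 203.5455.
With the tax, buyers' net willingness to pay falls by 101: (223 - 101) - 0.5Q = 9 + 5Q, so Q_t = 20.5455. Buyers pay P_b = 212.7273; sellers receive P_s = P_b - 101 = 111.7273.
Revenue is the tax times quantity traded: 101 x 20.5455 = 2075.0909.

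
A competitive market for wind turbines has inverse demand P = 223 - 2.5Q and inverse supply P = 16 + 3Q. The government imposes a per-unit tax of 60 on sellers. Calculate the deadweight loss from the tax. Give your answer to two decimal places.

327.27

Without the tax, 223 - 2.5Q = 16 + 3Q so Q* = 37.6364 and P* = 128.9091.
A tax on sellers shifts supply up by 60: 223 - 2.5Q = 16 + 3Q + 60, so Q_t = 26.7273. Buyers pay P_b = 156.1818; sellers receive P_s = P_b - 60 = 96.1818.
Deadweight loss is the triangle between the curves from Q_t to Q*: (1/2)(37.6364 - 26.7273)(60) = 327.2727.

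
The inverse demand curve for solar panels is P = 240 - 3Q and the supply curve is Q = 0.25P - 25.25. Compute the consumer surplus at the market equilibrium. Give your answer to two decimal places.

Rewriting supply in inverse form: P = 101 + 4Q.
Set 240 - 3Q = 101 + 4Q, which gives 139 = 7Q, so Q* = 19.8571 and P* = 240 - 3(19.8571) = 180.4286.
The demand choke price is 240, so CS = (1/2)(Q*)(240 - P*) = (1/2)(19.8571)(59.5714) = 591.4592.

591.46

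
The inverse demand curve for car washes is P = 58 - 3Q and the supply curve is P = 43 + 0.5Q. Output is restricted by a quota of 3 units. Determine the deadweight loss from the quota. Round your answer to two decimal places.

Without the quota, 58 - 3Q = 43 + 0.5Q gives Q* = 4.2857.
At Q = 3 the demand price is 58 - 3(3) = 49 and the supply price is 43 + 0.5(3) = 44.5.
DWL = (1/2)(gap between curves at 3) x (Q* - 3) = (1/2)(4.5)(1.2857) = 2.8929.

2.89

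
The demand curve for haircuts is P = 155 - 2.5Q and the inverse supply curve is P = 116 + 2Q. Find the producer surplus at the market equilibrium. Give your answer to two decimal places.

75.11

Set 155 - 2.5Q = 116 + 2Q, which gives 39 = 4.5Q, so Q* = 8.6667 and P* = 155 - 2.5(8.6667) = 133.3333.
Producer surplus is the triangle above supply below P*: (1/2)(8.6667)(133.3333 - 116) = (1/2)(8.6667)(17.3333) = 75.1111.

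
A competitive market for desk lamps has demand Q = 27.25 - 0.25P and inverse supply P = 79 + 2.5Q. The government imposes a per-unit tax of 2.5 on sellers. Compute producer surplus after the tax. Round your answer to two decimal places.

22.37

Rewriting demand in inverse form: P = 109 - 4Q.
Pre-tax equilibrium: 109 - 4Q = 79 + 2.5Q gives Q* = 4.6154, P* = 90.5385.
With the tax, sellers need 2.5 more per unit: 109 - 4Q = 79 + 2.5Q + 2.5, so Q_t = 4.2308. Buyers pay P_b = 92.0769; sellers receive P_s = P_b - 2.5 = 89.5769.
Producer surplus is the triangle above supply below P_s: (1/2)(4.2308)(89.5769 - 79) = 22.3743.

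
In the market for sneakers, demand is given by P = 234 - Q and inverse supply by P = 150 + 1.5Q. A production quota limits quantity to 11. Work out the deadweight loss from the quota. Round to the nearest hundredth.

638.45

Unrestricted equilibrium: Q* = (234 - 150)/(1 + 1.5) = 33.6.
At Q = 11 the demand price is 234 - (11) = 223 and the supply price is 150 + 1.5(11) = 166.5.
DWL = (1/2)(gap between curves at 11) x (Q* - 11) = (1/2)(56.5)(22.6) = 638.45.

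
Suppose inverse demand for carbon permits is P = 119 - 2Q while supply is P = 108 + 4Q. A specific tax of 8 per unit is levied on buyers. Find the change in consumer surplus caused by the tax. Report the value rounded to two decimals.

Pre-tax equilibrium: 119 - 2Q = 108 + 4Q gives Q* = 1.8333, P* = 115.3333.
A tax on buyers shifts demand down by 8: (119 - 8) - 2Q = 108 + 4Q, so Q_t = 0.5. Buyers pay P_b = 118; sellers receive P_s = P_b - 8 = 110.
Consumers lose the trapezoid between P* and P_b out to Q_t plus the triangle from Q_t to Q*: change in CS = 0.25 - 3.3611 = -3.1111.

-3.11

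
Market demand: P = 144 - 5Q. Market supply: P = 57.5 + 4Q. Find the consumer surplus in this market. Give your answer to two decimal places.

Set 144 - 5Q = 57.5 + 4Q, which gives 86.5 = 9Q, so Q* = 9.6111 and P* = 144 - 5(9.6111) = 95.9444.
The demand choke price is 144, so CS = (1/2)(Q*)(144 - P*) = (1/2)(9.6111)(48.0556) = 230.9336.

230.93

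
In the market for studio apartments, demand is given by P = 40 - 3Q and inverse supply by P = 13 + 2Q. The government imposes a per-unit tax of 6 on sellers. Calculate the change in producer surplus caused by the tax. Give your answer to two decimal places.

Pre-tax equilibrium: 40 - 3Q = 13 + 2Q gives Q* = 5.4, P* = 23.8.
A tax on sellers shifts supply up by 6: 40 - 3Q = 13 + 2Q + 6, so Q_t = 4.2. Buyers pay P_b = 27.4; sellers receive P_s = P_b - 6 = 21.4.
PS falls from (1/2)(5.4)(10.8) = 29.16 to (1/2)(4.2)(8.4) = 17.64, a change of -11.52.

-11.52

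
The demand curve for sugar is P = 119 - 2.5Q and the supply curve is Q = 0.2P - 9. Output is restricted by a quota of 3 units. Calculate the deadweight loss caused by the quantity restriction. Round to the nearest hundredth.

Rewriting supply in inverse form: P = 45 + 5Q.
Without the quota, 119 - 2.5Q = 45 + 5Q gives Q* = 9.8667.
At Q = 3 the demand price is 119 - 2.5(3) = 111.5 and the supply price is 45 + 5(3) = 60.
DWL = (1/2)(gap between curves at 3) x (Q* - 3) = (1/2)(51.5)(6.8667) = 176.8167.

176.82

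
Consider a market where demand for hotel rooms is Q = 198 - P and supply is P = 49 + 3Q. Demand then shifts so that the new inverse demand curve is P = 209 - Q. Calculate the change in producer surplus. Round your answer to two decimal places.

318.66

Rewriting demand in inverse form: P = 198 - Q.
Initial equilibrium: Q_0 = 37.25, P_0 = 160.75; CS_0 = (1/2)(37.25)(37.25) = 693.7812, PS_0 = (1/2)(37.25)(111.75) = 2081.3438.
New equilibrium: 209 - Q = 49 + 3Q gives Q_1 = 40, P_1 = 169; CS_1 = 800, PS_1 = 2400.
Change in producer surplus = 2400 - 2081.3438 = 318.6562.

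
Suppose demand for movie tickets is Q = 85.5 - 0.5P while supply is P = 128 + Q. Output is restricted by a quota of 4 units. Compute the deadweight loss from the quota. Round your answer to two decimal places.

Rewriting demand in inverse form: P = 171 - 2Q.
Unrestricted equilibrium: Q* = (171 - 128)/(2 + 1) = 14.3333.
At Q = 4 the demand price is 171 - 2(4) = 163 and the supply price is 128 + (4) = 132.
Deadweight loss is the triangle between the curves from 4 to 14.3333: (1/2)(163 - 132)(14.3333 - 4) = 160.1667.

160.17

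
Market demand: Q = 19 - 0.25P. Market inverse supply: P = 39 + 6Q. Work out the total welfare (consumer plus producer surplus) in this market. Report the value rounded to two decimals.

68.45

Rewriting demand in inverse form: P = 76 - 4Q.
Setting demand equal to supply, 37 = 10Q, so Q* = 3.7 and P* = 61.2.
Total surplus is the full triangle between the curves from 0 to Q*: (1/2)(3.7)(76 - 39) = 68.45.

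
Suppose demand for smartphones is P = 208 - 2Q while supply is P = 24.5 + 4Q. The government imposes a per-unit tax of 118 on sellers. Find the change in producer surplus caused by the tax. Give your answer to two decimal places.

-1632.33

Pre-tax equilibrium: 208 - 2Q = 24.5 + 4Q gives Q* = 30.5833, P* = 146.8333.
A tax on sellers shifts supply up by 118: 208 - 2Q = 24.5 + 4Q + 118, so Q_t = 10.9167. Buyers pay P_b = 186.1667; sellers receive P_s = P_b - 118 = 68.1667.
Producers lose the trapezoid between P_s and P* out to Q_t plus the triangle from Q_t to Q*: change in PS = 238.3472 - 1870.6806 = -1632.3333.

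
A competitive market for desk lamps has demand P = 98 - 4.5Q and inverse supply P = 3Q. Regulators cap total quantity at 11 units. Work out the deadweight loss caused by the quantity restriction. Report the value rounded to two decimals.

16.02

Without the quota, 98 - 4.5Q = 3Q gives Q* = 13.0667.
At Q = 11 the demand price is 98 - 4.5(11) = 48.5 and the supply price is 0 + 3(11) = 33.
Deadweight loss is the triangle between the curves from 11 to 13.0667: (1/2)(48.5 - 33)(13.0667 - 11) = 16.0167.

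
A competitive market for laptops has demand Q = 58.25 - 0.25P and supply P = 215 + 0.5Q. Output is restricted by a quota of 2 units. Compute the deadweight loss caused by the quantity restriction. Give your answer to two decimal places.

9.00

Rewriting demand in inverse form: P = 233 - 4Q.
Unrestricted equilibrium: Q* = (233 - 215)/(4 + 0.5) = 4.
At Q = 2 the demand price is 233 - 4(2) = 225 and the supply price is 215 + 0.5(2) = 216.
DWL = (1/2)(gap between curves at 2) x (Q* - 2) = (1/2)(9)(2) = 9.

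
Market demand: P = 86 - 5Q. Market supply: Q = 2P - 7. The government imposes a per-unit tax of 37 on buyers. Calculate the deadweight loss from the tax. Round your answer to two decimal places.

Rewriting supply in inverse form: P = 3.5 + 0.5Q.
Without the tax, 86 - 5Q = 3.5 + 0.5Q so Q* = 15 and P* = 11.
With the tax, buyers' net willingness to pay falls by 37: (86 - 37) - 5Q = 3.5 + 0.5Q, so Q_t = 8.2727. Buyers pay P_b = 44.6364; sellers receive P_s = P_b - 37 = 7.6364.
The welfare triangle lost has base Q* - Q_t = 6.7273 and height t = 37, so DWL = (1/2)(6.7273)(37) = 124.4545.

124.45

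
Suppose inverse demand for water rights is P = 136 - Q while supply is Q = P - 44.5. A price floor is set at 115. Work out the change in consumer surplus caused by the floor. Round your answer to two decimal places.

Rewriting supply in inverse form: P = 44.5 + Q.
Free-market equilibrium: 136 - Q = 44.5 + Q gives Q* = 45.75, P* = 90.25.
At P = 115, buyers demand (136 - 115)/1 = 21 while sellers would supply more, so the quantity traded is 21 at price 115.
CS goes from (1/2)(45.75)(45.75) = 1046.5312 to 220.5 (computed as (136 - 115)(21) - (1/2)(1)(21)^2), a change of -826.0312.

-826.03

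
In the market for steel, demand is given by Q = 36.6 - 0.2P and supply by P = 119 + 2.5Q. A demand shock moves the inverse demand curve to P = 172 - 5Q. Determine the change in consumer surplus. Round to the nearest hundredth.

-57.20

Rewriting demand in inverse form: P = 183 - 5Q.
Initial equilibrium: Q_0 = 8.5333, P_0 = 140.3333; CS_0 = (1/2)(8.5333)(42.6667) = 182.0444, PS_0 = (1/2)(8.5333)(21.3333) = 91.0222.
New equilibrium: 172 - 5Q = 119 + 2.5Q gives Q_1 = 7.0667, P_1 = 136.6667; CS_1 = 124.8444, PS_1 = 62.4222.
Change in consumer surplus = 124.8444 - 182.0444 = -57.2.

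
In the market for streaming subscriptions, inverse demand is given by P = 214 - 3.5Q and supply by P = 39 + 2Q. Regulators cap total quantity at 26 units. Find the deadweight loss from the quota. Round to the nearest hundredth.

Unrestricted equilibrium: Q* = (214 - 39)/(3.5 + 2) = 31.8182.
At Q = 26 the demand price is 214 - 3.5(26) = 123 and the supply price is 39 + 2(26) = 91.
DWL = (1/2)(gap between curves at 26) x (Q* - 26) = (1/2)(32)(5.8182) = 93.0909.

93.09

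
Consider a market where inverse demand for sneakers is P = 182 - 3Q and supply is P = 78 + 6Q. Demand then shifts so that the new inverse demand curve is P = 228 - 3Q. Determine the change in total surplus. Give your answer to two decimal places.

Initial equilibrium: Q_0 = 11.5556, P_0 = 147.3333; CS_0 = (1/2)(11.5556)(34.6667) = 200.2963, PS_0 = (1/2)(11.5556)(69.3333) = 400.5926.
New equilibrium: 228 - 3Q = 78 + 6Q gives Q_1 = 16.6667, P_1 = 178; CS_1 = 416.6667, PS_1 = 833.3333.
Change in total surplus = (416.6667 + 833.3333) - (200.2963 + 400.5926) = 649.1111.

649.11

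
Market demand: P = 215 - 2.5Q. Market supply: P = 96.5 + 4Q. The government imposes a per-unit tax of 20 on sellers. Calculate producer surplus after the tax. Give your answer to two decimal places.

459.28

Without the tax, 215 - 2.5Q = 96.5 + 4Q so Q* = 18.2308 and P* = 169.4231.
A tax on sellers shifts supply up by 20: 215 - 2.5Q = 96.5 + 4Q + 20, so Q_t = 15.1538. Buyers pay P_b = 177.1154; sellers receive P_s = P_b - 20 = 157.1154.
Producer surplus is the triangle above supply below P_s: (1/2)(15.1538)(157.1154 - 96.5) = 459.2781.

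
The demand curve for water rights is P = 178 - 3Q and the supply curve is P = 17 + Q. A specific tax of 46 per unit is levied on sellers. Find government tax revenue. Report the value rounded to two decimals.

Without the tax, 178 - 3Q = 17 + Q so Q* = 40.25 and P* = 57.25.
With the tax, sellers need 46 more per unit: 178 - 3Q = 17 + Q + 46, so Q_t = 28.75. Buyers pay P_b = 91.75; sellers receive P_s = P_b - 46 = 45.75.
Revenue is the tax times quantity traded: 46 x 28.75 = 1322.5.

1322.50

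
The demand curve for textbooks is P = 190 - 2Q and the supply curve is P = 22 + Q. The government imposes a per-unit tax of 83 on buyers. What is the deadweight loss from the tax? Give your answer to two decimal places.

Without the tax, 190 - 2Q = 22 + Q so Q* = 56 and P* = 78.
A tax on buyers shifts demand down by 83: (190 - 83) - 2Q = 22 + Q, so Q_t = 28.3333. Buyers pay P_b = 133.3333; sellers receive P_s = P_b - 83 = 50.3333.
Deadweight loss is the triangle between the curves from Q_t to Q*: (1/2)(56 - 28.3333)(83) = 1148.1667.

1148.17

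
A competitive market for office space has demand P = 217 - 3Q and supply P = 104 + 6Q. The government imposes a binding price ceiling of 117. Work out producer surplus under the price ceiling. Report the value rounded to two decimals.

Without the control, 217 - 3Q = 104 + 6Q so Q* = 12.5556 and P* = 179.3333.
At the ceiling price 117, quantity supplied is (117 - 104)/6 = 2.1667; supply is the short side, so Q = 2.1667 trades at P = 117.
PS is the triangle above supply below 117: (1/2)(2.1667)(117 - 104) = 14.0833.

14.08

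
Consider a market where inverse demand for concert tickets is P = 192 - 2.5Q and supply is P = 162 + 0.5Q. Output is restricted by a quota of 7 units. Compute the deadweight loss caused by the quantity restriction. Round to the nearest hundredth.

13.50

Without the quota, 192 - 2.5Q = 162 + 0.5Q gives Q* = 10.
At Q = 7 the demand price is 192 - 2.5(7) = 174.5 and the supply price is 162 + 0.5(7) = 165.5.
DWL = (1/2)(gap between curves at 7) x (Q* - 7) = (1/2)(9)(3) = 13.5.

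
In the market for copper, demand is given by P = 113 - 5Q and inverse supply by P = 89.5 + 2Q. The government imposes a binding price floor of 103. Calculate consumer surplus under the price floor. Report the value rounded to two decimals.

10.00

Without the control, 113 - 5Q = 89.5 + 2Q so Q* = 3.3571 and P* = 96.2143.
At the floor price 103, quantity demanded is (113 - 103)/5 = 2; demand is the short side, so Q = 2 trades at P = 103.
CS is the triangle under demand above 103: (1/2)(2)(113 - 103) = 10.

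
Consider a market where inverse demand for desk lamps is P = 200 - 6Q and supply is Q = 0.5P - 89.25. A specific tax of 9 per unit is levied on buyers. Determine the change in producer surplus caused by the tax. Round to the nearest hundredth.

-4.78

Rewriting supply in inverse form: P = 178.5 + 2Q.
Without the tax, 200 - 6Q = 178.5 + 2Q so Q* = 2.6875 and P* = 183.875.
A tax on buyers shifts demand down by 9: (200 - 9) - 6Q = 178.5 + 2Q, so Q_t = 1.5625. Buyers pay P_b = 190.625; sellers receive P_s = P_b - 9 = 181.625.
Producers lose the trapezoid between P_s and P* out to Q_t plus the triangle from Q_t to Q*: change in PS = 2.4414 - 7.2227 = -4.7812.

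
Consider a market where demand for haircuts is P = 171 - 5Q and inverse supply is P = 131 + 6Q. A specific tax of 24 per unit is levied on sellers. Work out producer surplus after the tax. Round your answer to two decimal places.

Pre-tax equilibrium: 171 - 5Q = 131 + 6Q gives Q* = 3.6364, P* = 152.8182.
A tax on sellers shifts supply up by 24: 171 - 5Q = 131 + 6Q + 24, so Q_t = 1.4545. Buyers pay P_b = 163.7273; sellers receive P_s = P_b - 24 = 139.7273.
PS = (1/2)(Q_t)(P_s - 131) = (1/2)(1.4545)(8.7273) = 6.3471.

6.35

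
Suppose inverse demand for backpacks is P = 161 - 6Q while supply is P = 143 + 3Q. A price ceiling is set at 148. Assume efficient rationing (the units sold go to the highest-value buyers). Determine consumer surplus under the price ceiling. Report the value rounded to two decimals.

Free-market equilibrium: 161 - 6Q = 143 + 3Q gives Q* = 2, P* = 149.
At P = 148, sellers supply (148 - 143)/3 = 1.6667 while buyers want more, so the quantity traded is 1.6667 at price 148.
The demand price at Q = 1.6667 is 151. CS is the trapezoid between demand and 148 over [0, 1.6667]: (1/2)[(161 - 148) + (151 - 148)](1.6667) = 13.3333.

13.33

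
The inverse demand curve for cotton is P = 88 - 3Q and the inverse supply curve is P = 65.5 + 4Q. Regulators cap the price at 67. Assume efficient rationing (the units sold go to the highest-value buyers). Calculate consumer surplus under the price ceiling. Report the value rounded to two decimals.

7.66

Free-market equilibrium: 88 - 3Q = 65.5 + 4Q gives Q* = 3.2143, P* = 78.3571.
At P = 67, sellers supply (67 - 65.5)/4 = 0.375 while buyers want more, so the quantity traded is 0.375 at price 67.
The demand price at Q = 0.375 is 86.875. CS is the trapezoid between demand and 67 over [0, 0.375]: (1/2)[(88 - 67) + (86.875 - 67)](0.375) = 7.6641.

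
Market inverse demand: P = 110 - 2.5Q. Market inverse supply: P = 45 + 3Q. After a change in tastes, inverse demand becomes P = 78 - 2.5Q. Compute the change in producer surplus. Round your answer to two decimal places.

Initial equilibrium: Q_0 = 11.8182, P_0 = 80.4545; CS_0 = (1/2)(11.8182)(29.5455) = 174.5868, PS_0 = (1/2)(11.8182)(35.4545) = 209.5041.
New equilibrium: 78 - 2.5Q = 45 + 3Q gives Q_1 = 6, P_1 = 63; CS_1 = 45, PS_1 = 54.
Change in producer surplus = 54 - 209.5041 = -155.5041.

-155.50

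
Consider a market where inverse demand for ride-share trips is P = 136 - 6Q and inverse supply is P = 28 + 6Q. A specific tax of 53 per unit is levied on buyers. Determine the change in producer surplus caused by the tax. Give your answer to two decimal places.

-179.98

Without the tax, 136 - 6Q = 28 + 6Q so Q* = 9 and P* = 82.
A tax on buyers shifts demand down by 53: (136 - 53) - 6Q = 28 + 6Q, so Q_t = 4.5833. Buyers pay P_b = 108.5; sellers receive P_s = P_b - 53 = 55.5.
PS falls from (1/2)(9)(54) = 243 to (1/2)(4.5833)(27.5) = 63.0208, a change of -179.9792.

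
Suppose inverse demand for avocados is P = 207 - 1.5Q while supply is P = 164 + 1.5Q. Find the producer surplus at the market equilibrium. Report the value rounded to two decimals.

Equilibrium: 207 - 1.5Q = 164 + 1.5Q, so Q* = 14.3333 and P* = 185.5.
Producer surplus is the triangle above supply below P*: (1/2)(14.3333)(185.5 - 164) = (1/2)(14.3333)(21.5) = 154.0833.

154.08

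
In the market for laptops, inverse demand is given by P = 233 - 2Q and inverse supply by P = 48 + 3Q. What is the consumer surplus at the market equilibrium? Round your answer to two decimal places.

1369.00

Setting demand equal to supply, 185 = 5Q, so Q* = 37 and P* = 159.
CS is the area between the demand curve and P* from 0 to Q*: (1/2)(37)(74) = 1369.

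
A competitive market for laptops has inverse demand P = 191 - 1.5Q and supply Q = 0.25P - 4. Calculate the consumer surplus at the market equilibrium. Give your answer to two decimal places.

759.30

Rewriting supply in inverse form: P = 16 + 4Q.
Set 191 - 1.5Q = 16 + 4Q, which gives 175 = 5.5Q, so Q* = 31.8182 and P* = 191 - 1.5(31.8182) = 143.2727.
Consumer surplus is the triangle under demand above P*: (1/2)(31.8182)(191 - 143.2727) = (1/2)(31.8182)(47.7273) = 759.2975.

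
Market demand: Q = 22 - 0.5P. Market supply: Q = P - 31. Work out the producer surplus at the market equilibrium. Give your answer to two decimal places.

Rewriting demand in inverse form: P = 44 - 2Q.
Rewriting supply in inverse form: P = 31 + Q.
Equilibrium: 44 - 2Q = 31 + Q, so Q* = 4.3333 and P* = 35.3333.
The supply curve's price intercept is 31, so PS = (1/2)(Q*)(P* - 31) = (1/2)(4.3333)(4.3333) = 9.3889.

9.39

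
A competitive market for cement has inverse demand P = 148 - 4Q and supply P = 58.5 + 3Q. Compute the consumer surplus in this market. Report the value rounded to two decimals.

Set 148 - 4Q = 58.5 + 3Q, which gives 89.5 = 7Q, so Q* = 12.7857 and P* = 148 - 4(12.7857) = 96.8571.
CS is the area between the demand curve and P* from 0 to Q*: (1/2)(12.7857)(51.1429) = 326.949.

326.95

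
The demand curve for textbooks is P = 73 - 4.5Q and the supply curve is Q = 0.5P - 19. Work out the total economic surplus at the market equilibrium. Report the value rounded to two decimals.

Rewriting supply in inverse form: P = 38 + 2Q.
Set 73 - 4.5Q = 38 + 2Q, which gives 35 = 6.5Q, so Q* = 5.3846 and P* = 73 - 4.5(5.3846) = 48.7692.
Total surplus is the full triangle between the curves from 0 to Q*: (1/2)(5.3846)(73 - 38) = 94.2308.

94.23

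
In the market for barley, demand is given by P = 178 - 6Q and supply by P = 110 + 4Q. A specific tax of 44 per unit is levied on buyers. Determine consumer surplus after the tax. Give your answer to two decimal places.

Without the tax, 178 - 6Q = 110 + 4Q so Q* = 6.8 and P* = 137.2.
With the tax, buyers' net willingness to pay falls by 44: (178 - 44) - 6Q = 110 + 4Q, so Q_t = 2.4. Buyers pay P_b = 163.6; sellers receive P_s = P_b - 44 = 119.6.
CS = (1/2)(Q_t)(178 - P_b) = (1/2)(2.4)(14.4) = 17.28.

17.28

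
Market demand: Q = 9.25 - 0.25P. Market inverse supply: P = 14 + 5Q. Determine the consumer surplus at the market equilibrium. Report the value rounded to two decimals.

13.06

Rewriting demand in inverse form: P = 37 - 4Q.
Equilibrium: 37 - 4Q = 14 + 5Q, so Q* = 2.5556 and P* = 26.7778.
Consumer surplus is the triangle under demand above P*: (1/2)(2.5556)(37 - 26.7778) = (1/2)(2.5556)(10.2222) = 13.0617.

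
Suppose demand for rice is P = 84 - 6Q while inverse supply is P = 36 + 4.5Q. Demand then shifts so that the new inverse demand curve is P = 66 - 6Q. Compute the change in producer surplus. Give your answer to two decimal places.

-28.65

Initial equilibrium: Q_0 = 4.5714, P_0 = 56.5714; CS_0 = (1/2)(4.5714)(27.4286) = 62.6939, PS_0 = (1/2)(4.5714)(20.5714) = 47.0204.
New equilibrium: 66 - 6Q = 36 + 4.5Q gives Q_1 = 2.8571, P_1 = 48.8571; CS_1 = 24.4898, PS_1 = 18.3673.
Change in producer surplus = 18.3673 - 47.0204 = -28.6531.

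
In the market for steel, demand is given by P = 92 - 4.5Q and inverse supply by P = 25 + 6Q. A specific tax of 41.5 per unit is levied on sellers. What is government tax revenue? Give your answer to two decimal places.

100.79

Pre-tax equilibrium: 92 - 4.5Q = 25 + 6Q gives Q* = 6.381, P* = 63.2857.
A tax on sellers shifts supply up by 41.5: 92 - 4.5Q = 25 + 6Q + 41.5, so Q_t = 2.4286. Buyers pay P_b = 81.0714; sellers receive P_s = P_b - 41.5 = 39.5714.
Revenue is the tax times quantity traded: 41.5 x 2.4286 = 100.7857.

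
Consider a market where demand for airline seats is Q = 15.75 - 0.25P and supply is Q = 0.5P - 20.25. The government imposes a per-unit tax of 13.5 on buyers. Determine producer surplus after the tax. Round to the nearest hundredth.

Rewriting demand in inverse form: P = 63 - 4Q.
Rewriting supply in inverse form: P = 40.5 + 2Q.
Without the tax, 63 - 4Q = 40.5 + 2Q so Q* = 3.75 and P* = 48.
A tax on buyers shifts demand down by 13.5: (63 - 13.5) - 4Q = 40.5 + 2Q, so Q_t = 1.5. Buyers pay P_b = 57; sellers receive P_s = P_b - 13.5 = 43.5.
Producer surplus is the triangle above supply below P_s: (1/2)(1.5)(43.5 - 40.5) = 2.25.

2.25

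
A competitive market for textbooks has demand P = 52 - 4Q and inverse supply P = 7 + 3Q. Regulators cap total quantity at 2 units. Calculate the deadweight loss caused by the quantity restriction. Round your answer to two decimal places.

Unrestricted equilibrium: Q* = (52 - 7)/(4 + 3) = 6.4286.
At Q = 2 the demand price is 52 - 4(2) = 44 and the supply price is 7 + 3(2) = 13.
DWL = (1/2)(gap between curves at 2) x (Q* - 2) = (1/2)(31)(4.4286) = 68.6429.

68.64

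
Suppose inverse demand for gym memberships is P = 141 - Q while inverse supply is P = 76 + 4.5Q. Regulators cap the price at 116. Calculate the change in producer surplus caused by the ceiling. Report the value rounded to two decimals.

Free-market equilibrium: 141 - Q = 76 + 4.5Q gives Q* = 11.8182, P* = 129.1818.
At the ceiling price 116, quantity supplied is (116 - 76)/4.5 = 8.8889; supply is the short side, so Q = 8.8889 trades at P = 116.
PS goes from (1/2)(11.8182)(53.1818) = 314.2562 to 177.7778 (computed as (116 - 76)(8.8889) - (1/2)(4.5)(8.8889)^2), a change of -136.4784.

-136.48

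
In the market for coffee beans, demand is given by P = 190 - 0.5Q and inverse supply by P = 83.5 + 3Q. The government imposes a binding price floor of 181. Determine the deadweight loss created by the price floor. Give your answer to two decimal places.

270.32

Without the control, 190 - 0.5Q = 83.5 + 3Q so Q* = 30.4286 and P* = 174.7857.
At the floor price 181, quantity demanded is (190 - 181)/0.5 = 18; demand is the short side, so Q = 18 trades at P = 181.
The lost-trades triangle has base Q* - 18 = 12.4286 and height equal to the gap between the curves at Q = 18, which is 181 - 137.5 = 43.5. DWL = (1/2)(12.4286)(43.5) = 270.3214.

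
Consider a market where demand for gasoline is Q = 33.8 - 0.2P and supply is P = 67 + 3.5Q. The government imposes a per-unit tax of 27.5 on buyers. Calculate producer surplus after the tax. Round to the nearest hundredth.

134.44

Rewriting demand in inverse form: P = 169 - 5Q.
Without the tax, 169 - 5Q = 67 + 3.5Q so Q* = 12 and P* = 109.
With the tax, buyers' net willingness to pay falls by 27.5: (169 - 27.5) - 5Q = 67 + 3.5Q, so Q_t = 8.7647. Buyers pay P_b = 125.1765; sellers receive P_s = P_b - 27.5 = 97.6765.
Producer surplus is the triangle above supply below P_s: (1/2)(8.7647)(97.6765 - 67) = 134.4351.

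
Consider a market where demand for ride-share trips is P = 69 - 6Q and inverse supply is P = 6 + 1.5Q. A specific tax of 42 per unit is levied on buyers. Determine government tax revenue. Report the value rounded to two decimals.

Pre-tax equilibrium: 69 - 6Q = 6 + 1.5Q gives Q* = 8.4, P* = 18.6.
A tax on buyers shifts demand down by 42: (69 - 42) - 6Q = 6 + 1.5Q, so Q_t = 2.8. Buyers pay P_b = 52.2; sellers receive P_s = P_b - 42 = 10.2.
Revenue is the tax times quantity traded: 42 x 2.8 = 117.6.

117.60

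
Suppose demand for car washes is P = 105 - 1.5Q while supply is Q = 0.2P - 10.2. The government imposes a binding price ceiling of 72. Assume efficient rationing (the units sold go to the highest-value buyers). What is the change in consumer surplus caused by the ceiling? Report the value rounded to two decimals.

73.61

Rewriting supply in inverse form: P = 51 + 5Q.
Without the control, 105 - 1.5Q = 51 + 5Q so Q* = 8.3077 and P* = 92.5385.
At the ceiling price 72, quantity supplied is (72 - 51)/5 = 4.2; supply is the short side, so Q = 4.2 trades at P = 72.
CS goes from (1/2)(8.3077)(12.4615) = 51.7633 to 125.37 (computed as (105 - 72)(4.2) - (1/2)(1.5)(4.2)^2), a change of 73.6067.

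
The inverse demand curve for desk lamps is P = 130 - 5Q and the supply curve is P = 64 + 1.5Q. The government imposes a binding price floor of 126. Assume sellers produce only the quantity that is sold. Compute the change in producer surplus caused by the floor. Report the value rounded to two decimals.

Free-market equilibrium: 130 - 5Q = 64 + 1.5Q gives Q* = 10.1538, P* = 79.2308.
At P = 126, buyers demand (130 - 126)/5 = 0.8 while sellers would supply more, so the quantity traded is 0.8 at price 126.
PS goes from (1/2)(10.1538)(15.2308) = 77.3254 to 49.12 (computed as (126 - 64)(0.8) - (1/2)(1.5)(0.8)^2), a change of -28.2054.

-28.21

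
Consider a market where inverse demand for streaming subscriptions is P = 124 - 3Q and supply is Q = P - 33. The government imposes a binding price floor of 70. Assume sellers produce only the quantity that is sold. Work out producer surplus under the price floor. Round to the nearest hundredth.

Rewriting supply in inverse form: P = 33 + Q.
Free-market equilibrium: 124 - 3Q = 33 + Q gives Q* = 22.75, P* = 55.75.
At P = 70, buyers demand (124 - 70)/3 = 18 while sellers would supply more, so the quantity traded is 18 at price 70.
The supply price at Q = 18 is 51. PS is the trapezoid between 70 and supply over [0, 18]: (1/2)[(70 - 33) + (70 - 51)](18) = 504.

504.00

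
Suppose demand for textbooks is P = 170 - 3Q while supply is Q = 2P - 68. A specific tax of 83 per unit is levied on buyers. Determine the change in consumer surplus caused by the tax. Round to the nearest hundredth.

-1920.86

Rewriting supply in inverse form: P = 34 + 0.5Q.
Without the tax, 170 - 3Q = 34 + 0.5Q so Q* = 38.8571 and P* = 53.4286.
With the tax, buyers' net willingness to pay falls by 83: (170 - 83) - 3Q = 34 + 0.5Q, so Q_t = 15.1429. Buyers pay P_b = 124.5714; sellers receive P_s = P_b - 83 = 41.5714.
Consumers lose the trapezoid between P* and P_b out to Q_t plus the triangle from Q_t to Q*: change in CS = 343.9592 - 2264.8163 = -1920.8571.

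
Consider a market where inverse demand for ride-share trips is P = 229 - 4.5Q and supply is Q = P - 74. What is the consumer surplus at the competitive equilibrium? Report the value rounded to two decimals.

1786.98

Rewriting supply in inverse form: P = 74 + Q.
Set 229 - 4.5Q = 74 + Q, which gives 155 = 5.5Q, so Q* = 28.1818 and P* = 229 - 4.5(28.1818) = 102.1818.
Consumer surplus is the triangle under demand above P*: (1/2)(28.1818)(229 - 102.1818) = (1/2)(28.1818)(126.8182) = 1786.9835.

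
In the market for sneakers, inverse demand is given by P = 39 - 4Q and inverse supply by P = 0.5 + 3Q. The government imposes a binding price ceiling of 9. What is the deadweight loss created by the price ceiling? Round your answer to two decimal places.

Without the control, 39 - 4Q = 0.5 + 3Q so Q* = 5.5 and P* = 17.
At the ceiling price 9, quantity supplied is (9 - 0.5)/3 = 2.8333; supply is the short side, so Q = 2.8333 trades at P = 9.
At Q = 2.8333 the demand price is 27.6667 and the supply price is 9. Deadweight loss is the triangle between the curves from 2.8333 to 5.5: (1/2)(27.6667 - 9)(5.5 - 2.8333) = 24.8889.

24.89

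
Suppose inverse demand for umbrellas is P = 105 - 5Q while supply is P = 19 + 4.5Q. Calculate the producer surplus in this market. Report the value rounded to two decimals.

Setting demand equal to supply, 86 = 9.5Q, so Q* = 9.0526 and P* = 59.7368.
Producer surplus is the triangle above supply below P*: (1/2)(9.0526)(59.7368 - 19) = (1/2)(9.0526)(40.7368) = 184.3878.

184.39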